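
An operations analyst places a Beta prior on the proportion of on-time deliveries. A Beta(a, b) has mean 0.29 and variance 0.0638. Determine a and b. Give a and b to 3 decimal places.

Let s = a+b. The Beta variance is μ(1−μ)/(s+1).
So s+1 = μ(1−μ)/σ² = (0.29×0.71)/0.0638 = 0.2059/0.0638 = 3.2273, giving s = 2.2273.
Then a = μs = 0.29×2.2273 = 0.646 and b = (1−μ)s = 0.71×2.2273 = 1.581.

a = 0.646, b = 1.581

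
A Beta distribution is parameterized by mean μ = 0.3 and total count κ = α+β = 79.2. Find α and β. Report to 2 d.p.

α = 23.76, β = 55.44

α = μκ = 0.3×79.2 = 23.76 and β = (1−μ)κ = 0.7×79.2 = 55.44.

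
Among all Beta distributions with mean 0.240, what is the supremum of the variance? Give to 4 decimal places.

0.1824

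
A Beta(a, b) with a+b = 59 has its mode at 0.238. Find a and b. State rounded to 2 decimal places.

For a,b>1 the mode is (a−1)/(a+b−2), so a = mode·(κ−2)+1 = 0.238×57+1 = 14.57.
And b = (1−mode)·(κ−2)+1 = 0.762×57+1 = 44.43.

a = 14.57, b = 44.43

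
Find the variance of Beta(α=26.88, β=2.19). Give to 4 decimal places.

α+β = 29.07 and αβ = 58.8672, so Var = αβ/[(α+β)²(α+β+1)] = 58.8672/25411.101543 = 0.0023.

0.0023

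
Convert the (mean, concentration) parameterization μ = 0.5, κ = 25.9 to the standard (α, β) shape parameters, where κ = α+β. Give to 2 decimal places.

Split κ in proportion μ : (1−μ): α = 0.5·25.9 = 12.95, β = 25.9 − 12.95 = 12.95.

α = 12.95, β = 12.95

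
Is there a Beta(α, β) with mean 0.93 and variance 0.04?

Yes

The Beta variance bound is σ² < μ(1−μ).
Here μ(1−μ) = 0.93×0.07 = 0.0651, and 0.04 < 0.0651.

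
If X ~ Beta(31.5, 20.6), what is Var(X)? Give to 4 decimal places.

0.0045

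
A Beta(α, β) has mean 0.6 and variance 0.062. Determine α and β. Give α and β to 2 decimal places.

α = 1.72, β = 1.15

Write ν = α+β; then α = μν and Var = μ(1−μ)/(ν+1).
ν = μ(1−μ)/Var − 1 = 0.24/0.062 − 1 = 2.8710.
α = 0.6·2.8710 = 1.72, β = 0.4·2.8710 = 1.15.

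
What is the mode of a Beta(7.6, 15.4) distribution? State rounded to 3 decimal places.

With α,β > 1, mode = (α−1)/(α+β−2) = 6.6/21.0 = 0.314.

0.314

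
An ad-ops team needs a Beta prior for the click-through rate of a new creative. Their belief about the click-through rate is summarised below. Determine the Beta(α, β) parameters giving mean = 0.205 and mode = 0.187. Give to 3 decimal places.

α = 7.129, β = 27.648

With s = α+β: μ = α/s and mode = (α−1)/(s−2). Eliminating α = μs,
μs − 1 = m(s−2) ⇒ s(μ−m) = 1−2m ⇒ s = 0.626/0.018 = 34.7778.
So α = μs = 7.129, β = (1−μ)s = 27.648.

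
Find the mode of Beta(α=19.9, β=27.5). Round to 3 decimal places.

0.416

With α,β > 1, mode = (α−1)/(α+β−2) = 18.9/45.4 = 0.416.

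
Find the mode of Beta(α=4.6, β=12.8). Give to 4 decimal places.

0.2338

With α,β > 1, mode = (α−1)/(α+β−2) = 3.6/15.4 = 0.2338.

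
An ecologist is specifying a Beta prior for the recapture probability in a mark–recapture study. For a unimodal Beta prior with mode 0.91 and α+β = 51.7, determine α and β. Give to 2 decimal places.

α = 46.23, β = 5.47

Since the density peak of Beta(α,β) is at (α−1)/(α+β−2),
α = 1 + 0.91(51.7−2) = 46.23 and β = 51.7 − 46.23 = 5.47.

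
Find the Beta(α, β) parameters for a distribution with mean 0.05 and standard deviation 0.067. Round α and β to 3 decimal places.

First σ² = 0.004489. Setting α = μn, β = (1−μ)n with n = α+β,
μ(1−μ)/(n+1) = 0.004489 ⇒ n+1 = 0.0475/0.004489 = 10.5814 ⇒ n = 9.5814.
Hence α = 0.05×9.5814 = 0.479, β = 0.95×9.5814 = 9.102.

α = 0.479, β = 9.102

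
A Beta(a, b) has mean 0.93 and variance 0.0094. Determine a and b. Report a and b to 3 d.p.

Write ν = a+b; then a = μν and Var = μ(1−μ)/(ν+1).
ν = μ(1−μ)/Var − 1 = 0.0651/0.0094 − 1 = 5.9255.
a = 0.93·5.9255 = 5.511, b = 0.07·5.9255 = 0.415.

a = 5.511, b = 0.415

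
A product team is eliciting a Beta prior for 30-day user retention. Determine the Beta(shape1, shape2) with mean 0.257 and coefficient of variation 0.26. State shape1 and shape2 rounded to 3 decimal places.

Var = (CV·μ)² = (0.26×0.257)² = 0.004465.
shape1+shape2 = μ(1−μ)/Var − 1 = 0.190951/0.004465 − 1 = 41.7670.
Thus shape1 = 0.257·41.7670 = 10.734 and shape2 = 0.743·41.7670 = 31.033.

shape1 = 10.734, shape2 = 31.033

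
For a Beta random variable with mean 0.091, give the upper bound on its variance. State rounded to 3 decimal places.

For fixed mean μ the Beta variance is μ(1−μ)/(α+β+1), increasing as α+β decreases.
Its least upper bound (not attained) is μ(1−μ) = 0.091·0.909 = 0.083.

0.083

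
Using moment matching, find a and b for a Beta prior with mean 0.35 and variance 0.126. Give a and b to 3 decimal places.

Write ν = a+b; then a = μν and Var = μ(1−μ)/(ν+1).
ν = μ(1−μ)/Var − 1 = 0.2275/0.126 − 1 = 0.8056.
a = 0.35·0.8056 = 0.282, b = 0.65·0.8056 = 0.524.

a = 0.282, b = 0.524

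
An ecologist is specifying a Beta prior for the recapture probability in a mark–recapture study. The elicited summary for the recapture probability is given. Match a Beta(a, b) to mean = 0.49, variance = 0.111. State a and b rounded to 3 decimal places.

a = 0.613, b = 0.638

Write ν = a+b; then a = μν and Var = μ(1−μ)/(ν+1).
ν = μ(1−μ)/Var − 1 = 0.2499/0.111 − 1 = 1.2514.
a = 0.49·1.2514 = 0.613, b = 0.51·1.2514 = 0.638.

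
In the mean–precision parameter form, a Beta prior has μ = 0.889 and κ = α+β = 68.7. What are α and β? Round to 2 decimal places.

α = 61.07, β = 7.63

α = μκ = 0.889×68.7 = 61.07 and β = (1−μ)κ = 0.111×68.7 = 7.63.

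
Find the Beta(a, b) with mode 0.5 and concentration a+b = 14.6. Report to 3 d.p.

a = 7.300, b = 7.300

Mode = (a−1)/(κ−2) with κ = a+b, so a−1 = 0.5·12.6 = 6.300.
a = 7.300; b = κ − a = 7.300.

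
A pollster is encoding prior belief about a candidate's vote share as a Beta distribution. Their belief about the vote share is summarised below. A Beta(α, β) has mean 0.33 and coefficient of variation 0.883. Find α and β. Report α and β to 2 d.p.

Var = (CV·μ)² = (0.883×0.33)² = 0.084908.
α+β = μ(1−μ)/Var − 1 = 0.2211/0.084908 − 1 = 1.6040.
Thus α = 0.33·1.6040 = 0.53 and β = 0.67·1.6040 = 1.07.

α = 0.53, β = 1.07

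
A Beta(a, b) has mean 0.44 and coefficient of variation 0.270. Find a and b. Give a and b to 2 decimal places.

a = 7.24, b = 9.22

σ = CV·μ = 0.270×0.44 = 0.11880, so σ² = 0.014113.
s+1 = μ(1−μ)/σ² = 0.2464/0.014113 = 17.4585, so s = a+b = 16.4585.
a = μs = 7.24, b = (1−μ)s = 9.22.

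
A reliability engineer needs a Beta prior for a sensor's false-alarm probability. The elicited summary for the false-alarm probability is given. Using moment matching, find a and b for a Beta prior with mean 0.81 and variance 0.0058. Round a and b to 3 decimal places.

By moment matching, a+b = μ(1−μ)/σ² − 1 = (0.81·0.19)/0.0058 − 1 = 26.5345 − 1 = 25.5345.
Since a/(a+b) = μ, a = 0.81·25.5345 = 20.683 and b = 0.19·25.5345 = 4.852.

a = 20.683, b = 4.852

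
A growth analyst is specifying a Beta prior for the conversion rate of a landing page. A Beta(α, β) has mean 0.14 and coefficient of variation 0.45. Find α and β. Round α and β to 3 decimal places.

σ = CV·μ = 0.45×0.14 = 0.06300, so σ² = 0.003969.
s+1 = μ(1−μ)/σ² = 0.1204/0.003969 = 30.3351, so s = α+β = 29.3351.
α = μs = 4.107, β = (1−μ)s = 25.228.

α = 4.107, β = 25.228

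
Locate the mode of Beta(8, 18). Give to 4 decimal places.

The density x^(α−1)(1−x)^(β−1) is maximised at (α−1)/(α+β−2) = 7/24 = 0.2917.

0.2917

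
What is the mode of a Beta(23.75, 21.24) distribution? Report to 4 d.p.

0.5292

With α,β > 1, mode = (α−1)/(α+β−2) = 22.75/42.99 = 0.5292.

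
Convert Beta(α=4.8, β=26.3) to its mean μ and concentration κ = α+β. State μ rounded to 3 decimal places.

κ = α+β = 4.8+26.3 = 31.1; μ = α/κ = 4.8/31.1 = 0.154.

μ = 0.154, κ = 31.1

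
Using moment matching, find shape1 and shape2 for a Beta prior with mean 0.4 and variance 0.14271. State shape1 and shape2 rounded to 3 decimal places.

Let s = shape1+shape2. The Beta variance is μ(1−μ)/(s+1).
So s+1 = μ(1−μ)/σ² = (0.4×0.6)/0.14271 = 0.24/0.14271 = 1.6817, giving s = 0.6817.
Then shape1 = μs = 0.4×0.6817 = 0.273 and shape2 = (1−μ)s = 0.6×0.6817 = 0.409.

shape1 = 0.273, shape2 = 0.409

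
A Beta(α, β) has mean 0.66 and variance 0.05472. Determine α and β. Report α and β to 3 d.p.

α = 2.047, β = 1.054

Write ν = α+β; then α = μν and Var = μ(1−μ)/(ν+1).
ν = μ(1−μ)/Var − 1 = 0.2244/0.05472 − 1 = 3.1009.
α = 0.66·3.1009 = 2.047, β = 0.34·3.1009 = 1.054.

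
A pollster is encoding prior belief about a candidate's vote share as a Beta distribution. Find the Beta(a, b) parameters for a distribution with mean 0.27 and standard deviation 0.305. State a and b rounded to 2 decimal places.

Variance = 0.305² = 0.093025. The moment-matching identity a+b = μ(1−μ)/Var − 1 gives
a+b = 0.1971/0.093025 − 1 = 1.1188, so a = μ·1.1188 = 0.30 and b = (1−μ)·1.1188 = 0.82.

a = 0.30, b = 0.82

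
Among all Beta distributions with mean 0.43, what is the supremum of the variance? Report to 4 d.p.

For fixed mean μ the Beta variance is μ(1−μ)/(α+β+1), increasing as α+β decreases.
Its least upper bound (not attained) is μ(1−μ) = 0.43·0.57 = 0.2451.

0.2451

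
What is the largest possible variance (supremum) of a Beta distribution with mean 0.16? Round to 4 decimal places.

For fixed mean μ the Beta variance is μ(1−μ)/(α+β+1), increasing as α+β decreases.
Its least upper bound (not attained) is μ(1−μ) = 0.16·0.84 = 0.1344.

0.1344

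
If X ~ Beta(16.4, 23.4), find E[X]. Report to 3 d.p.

0.412

The Beta mean is α/(α+β) = 16.4/(16.4+23.4) = 0.412.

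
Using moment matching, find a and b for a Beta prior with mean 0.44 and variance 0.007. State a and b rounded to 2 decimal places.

Write ν = a+b; then a = μν and Var = μ(1−μ)/(ν+1).
ν = μ(1−μ)/Var − 1 = 0.2464/0.007 − 1 = 34.2000.
a = 0.44·34.2000 = 15.05, b = 0.56·34.2000 = 19.15.

a = 15.05, b = 19.15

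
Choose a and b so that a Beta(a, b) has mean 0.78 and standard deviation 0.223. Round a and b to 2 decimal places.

σ² = 0.223² = 0.049729.
With s = a+b, Var = μ(1−μ)/(s+1), so s+1 = (0.78×0.22)/0.049729 = 3.4507 and s = 2.4507.
a = μs = 1.91, b = (1−μ)s = 0.54.

a = 1.91, b = 0.54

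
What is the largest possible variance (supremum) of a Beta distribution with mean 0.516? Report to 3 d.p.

0.250

Var = μ(1−μ)/(α+β+1), which approaches μ(1−μ) as α+β → 0.
So the supremum is μ(1−μ) = 0.516×0.484 = 0.250.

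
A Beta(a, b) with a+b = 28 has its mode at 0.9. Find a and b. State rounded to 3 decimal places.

a = 24.400, b = 3.600

Mode = (a−1)/(κ−2) with κ = a+b, so a−1 = 0.9·26 = 23.400.
a = 24.400; b = κ − a = 3.600.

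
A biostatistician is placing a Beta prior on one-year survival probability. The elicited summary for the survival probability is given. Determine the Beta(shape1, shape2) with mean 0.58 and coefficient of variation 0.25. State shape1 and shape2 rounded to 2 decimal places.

Var = (CV·μ)² = (0.25×0.58)² = 0.021025.
shape1+shape2 = μ(1−μ)/Var − 1 = 0.2436/0.021025 − 1 = 10.5862.
Thus shape1 = 0.58·10.5862 = 6.14 and shape2 = 0.42·10.5862 = 4.45.

shape1 = 6.14, shape2 = 4.45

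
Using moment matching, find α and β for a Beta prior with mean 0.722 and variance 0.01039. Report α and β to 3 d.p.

α = 13.226, β = 5.092

Write ν = α+β; then α = μν and Var = μ(1−μ)/(ν+1).
ν = μ(1−μ)/Var − 1 = 0.200716/0.01039 − 1 = 18.3182.
α = 0.722·18.3182 = 13.226, β = 0.278·18.3182 = 5.092.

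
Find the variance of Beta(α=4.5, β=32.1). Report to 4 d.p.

0.0029

Var = αβ/[(α+β)²(α+β+1)] = (4.5×32.1)/(36.6²×37.6) = 144.45/50367.456 = 0.0029.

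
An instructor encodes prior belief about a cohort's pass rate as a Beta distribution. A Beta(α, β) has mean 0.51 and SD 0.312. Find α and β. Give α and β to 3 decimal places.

α = 0.799, β = 0.768

σ² = 0.312² = 0.097344.
With s = α+β, Var = μ(1−μ)/(s+1), so s+1 = (0.51×0.49)/0.097344 = 2.5672 and s = 1.5672.
α = μs = 0.799, β = (1−μ)s = 0.768.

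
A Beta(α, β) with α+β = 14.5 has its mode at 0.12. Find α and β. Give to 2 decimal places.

α = 2.50, β = 12.00

Mode = (α−1)/(κ−2) with κ = α+β, so α−1 = 0.12·12.5 = 1.50.
α = 2.50; β = κ − α = 12.00.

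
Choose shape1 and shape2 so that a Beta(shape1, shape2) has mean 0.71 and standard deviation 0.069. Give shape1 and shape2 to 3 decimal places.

shape1 = 29.996, shape2 = 12.252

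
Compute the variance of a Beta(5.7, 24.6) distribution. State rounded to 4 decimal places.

α+β = 30.3 and αβ = 140.22, so Var = αβ/[(α+β)²(α+β+1)] = 140.22/28736.217 = 0.0049.

0.0049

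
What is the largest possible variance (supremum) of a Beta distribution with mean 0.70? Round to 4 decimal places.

For fixed mean μ the Beta variance is μ(1−μ)/(α+β+1), increasing as α+β decreases.
Its least upper bound (not attained) is μ(1−μ) = 0.70·0.30 = 0.2100.

0.2100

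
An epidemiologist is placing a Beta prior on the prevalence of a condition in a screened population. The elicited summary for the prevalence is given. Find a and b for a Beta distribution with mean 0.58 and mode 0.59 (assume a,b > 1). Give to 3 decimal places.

With s = a+b: μ = a/s and mode = (a−1)/(s−2). Eliminating a = μs,
μs − 1 = m(s−2) ⇒ s(μ−m) = 1−2m ⇒ s = -0.18/-0.01 = 18.0000.
So a = μs = 10.440, b = (1−μ)s = 7.560.

a = 10.440, b = 7.560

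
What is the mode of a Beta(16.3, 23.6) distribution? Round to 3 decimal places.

With α,β > 1, mode = (α−1)/(α+β−2) = 15.3/37.9 = 0.404.

0.404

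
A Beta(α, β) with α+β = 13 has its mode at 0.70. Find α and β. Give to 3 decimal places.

α = 8.700, β = 4.300

For α,β>1 the mode is (α−1)/(α+β−2), so α = mode·(κ−2)+1 = 0.70×11+1 = 8.700.
And β = (1−mode)·(κ−2)+1 = 0.30×11+1 = 4.300.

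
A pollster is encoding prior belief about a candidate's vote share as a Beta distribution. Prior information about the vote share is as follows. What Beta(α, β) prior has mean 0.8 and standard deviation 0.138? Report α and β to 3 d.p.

α = 5.921, β = 1.480

First σ² = 0.019044. Setting α = μn, β = (1−μ)n with n = α+β,
μ(1−μ)/(n+1) = 0.019044 ⇒ n+1 = 0.16/0.019044 = 8.4016 ⇒ n = 7.4016.
Hence α = 0.8×7.4016 = 5.921, β = 0.2×7.4016 = 1.480.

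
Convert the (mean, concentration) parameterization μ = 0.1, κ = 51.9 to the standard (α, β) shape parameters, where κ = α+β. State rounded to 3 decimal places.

α = μκ = 0.1×51.9 = 5.190 and β = (1−μ)κ = 0.9×51.9 = 46.710.

α = 5.190, β = 46.710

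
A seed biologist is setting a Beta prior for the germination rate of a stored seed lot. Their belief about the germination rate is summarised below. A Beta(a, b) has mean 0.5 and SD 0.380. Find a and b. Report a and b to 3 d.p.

a = 0.366, b = 0.366

Variance = 0.380² = 0.144400. The moment-matching identity a+b = μ(1−μ)/Var − 1 gives
a+b = 0.25/0.144400 − 1 = 0.7313, so a = μ·0.7313 = 0.366 and b = (1−μ)·0.7313 = 0.366.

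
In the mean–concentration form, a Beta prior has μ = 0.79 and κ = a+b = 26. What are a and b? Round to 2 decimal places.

a = 20.54, b = 5.46

Split κ in proportion μ : (1−μ): a = 0.79·26 = 20.54, b = 26 − 20.54 = 5.46.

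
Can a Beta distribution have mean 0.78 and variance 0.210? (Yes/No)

No

A Beta with mean μ has variance μ(1−μ)/(α+β+1) < μ(1−μ).
Here μ(1−μ) = 0.78×0.22 = 0.1716, and 0.210 ≥ 0.1716.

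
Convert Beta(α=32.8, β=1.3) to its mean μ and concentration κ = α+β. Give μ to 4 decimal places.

κ = α+β = 32.8+1.3 = 34.1; μ = α/κ = 32.8/34.1 = 0.9619.

μ = 0.9619, κ = 34.1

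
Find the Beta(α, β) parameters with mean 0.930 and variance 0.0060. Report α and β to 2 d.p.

α = 9.16, β = 0.69

Let s = α+β. The Beta variance is μ(1−μ)/(s+1).
So s+1 = μ(1−μ)/σ² = (0.930×0.070)/0.0060 = 0.065100/0.0060 = 10.8500, giving s = 9.8500.
Then α = μs = 0.930×9.8500 = 9.16 and β = (1−μ)s = 0.070×9.8500 = 0.69.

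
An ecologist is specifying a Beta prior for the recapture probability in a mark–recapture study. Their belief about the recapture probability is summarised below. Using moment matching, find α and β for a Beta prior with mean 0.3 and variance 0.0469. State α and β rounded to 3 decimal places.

α = 1.043, β = 2.434

Let s = α+β. The Beta variance is μ(1−μ)/(s+1).
So s+1 = μ(1−μ)/σ² = (0.3×0.7)/0.0469 = 0.21/0.0469 = 4.4776, giving s = 3.4776.
Then α = μs = 0.3×3.4776 = 1.043 and β = (1−μ)s = 0.7×3.4776 = 2.434.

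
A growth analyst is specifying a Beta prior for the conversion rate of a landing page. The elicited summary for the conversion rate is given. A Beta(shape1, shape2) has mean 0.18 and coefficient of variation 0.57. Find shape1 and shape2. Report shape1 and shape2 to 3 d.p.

shape1 = 2.344, shape2 = 10.678

Var = (CV·μ)² = (0.57×0.18)² = 0.010527.
shape1+shape2 = μ(1−μ)/Var − 1 = 0.1476/0.010527 − 1 = 13.0214.
Thus shape1 = 0.18·13.0214 = 2.344 and shape2 = 0.82·13.0214 = 10.678.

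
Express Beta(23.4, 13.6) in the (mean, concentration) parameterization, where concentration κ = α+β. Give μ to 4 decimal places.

μ = 0.6324, κ = 37.0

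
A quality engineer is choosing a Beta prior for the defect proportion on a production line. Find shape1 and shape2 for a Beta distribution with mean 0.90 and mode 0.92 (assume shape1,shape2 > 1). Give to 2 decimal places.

Let s = shape1+shape2. Mean gives shape1 = μs = 0.90s; mode gives (shape1−1)/(s−2) = 0.92.
Substituting: 0.90s − 1 = 0.92(s−2) = 0.92s − 1.84, so -0.02s = -0.84 and s = 42.0000.
Then shape1 = 0.90×42.0000 = 37.80 and shape2 = s−shape1 = 4.20.

shape1 = 37.80, shape2 = 4.20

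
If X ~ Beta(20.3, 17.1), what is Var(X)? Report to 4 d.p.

0.0065

Var = αβ/[(α+β)²(α+β+1)] = (20.3×17.1)/(37.4²×38.4) = 347.13/53712.384 = 0.0065.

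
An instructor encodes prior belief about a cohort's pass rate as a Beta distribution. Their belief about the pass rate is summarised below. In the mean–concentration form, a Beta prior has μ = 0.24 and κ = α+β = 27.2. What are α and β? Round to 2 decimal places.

α = μκ = 0.24×27.2 = 6.53 and β = (1−μ)κ = 0.76×27.2 = 20.67.

α = 6.53, β = 20.67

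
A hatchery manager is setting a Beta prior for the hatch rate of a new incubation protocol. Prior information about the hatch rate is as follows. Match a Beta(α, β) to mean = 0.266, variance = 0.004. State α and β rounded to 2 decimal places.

α = 12.72, β = 35.09

Let s = α+β. The Beta variance is μ(1−μ)/(s+1).
So s+1 = μ(1−μ)/σ² = (0.266×0.734)/0.004 = 0.195244/0.004 = 48.8110, giving s = 47.8110.
Then α = μs = 0.266×47.8110 = 12.72 and β = (1−μ)s = 0.734×47.8110 = 35.09.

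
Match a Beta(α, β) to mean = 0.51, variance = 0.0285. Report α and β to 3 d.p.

α = 3.962, β = 3.807

By moment matching, α+β = μ(1−μ)/σ² − 1 = (0.51·0.49)/0.0285 − 1 = 8.7684 − 1 = 7.7684.
Since α/(α+β) = μ, α = 0.51·7.7684 = 3.962 and β = 0.49·7.7684 = 3.807.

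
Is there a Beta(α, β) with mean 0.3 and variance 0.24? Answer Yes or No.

The Beta variance bound is σ² < μ(1−μ).
Here μ(1−μ) = 0.3×0.7 = 0.21, and 0.24 ≥ 0.21.

No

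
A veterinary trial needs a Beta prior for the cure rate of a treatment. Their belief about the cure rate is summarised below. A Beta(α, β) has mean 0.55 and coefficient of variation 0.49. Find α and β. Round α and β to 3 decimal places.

α = 1.324, β = 1.083

Var = (CV·μ)² = (0.49×0.55)² = 0.072630.
α+β = μ(1−μ)/Var − 1 = 0.2475/0.072630 − 1 = 2.4077.
Thus α = 0.55·2.4077 = 1.324 and β = 0.45·2.4077 = 1.083.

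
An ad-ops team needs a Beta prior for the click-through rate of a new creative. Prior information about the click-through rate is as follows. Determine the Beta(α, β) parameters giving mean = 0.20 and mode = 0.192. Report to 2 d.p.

Let s = α+β. Mean gives α = μs = 0.20s; mode gives (α−1)/(s−2) = 0.192.
Substituting: 0.20s − 1 = 0.192(s−2) = 0.192s − 0.384, so 0.008s = 0.616 and s = 77.0000.
Then α = 0.20×77.0000 = 15.40 and β = s−α = 61.60.

α = 15.40, β = 61.60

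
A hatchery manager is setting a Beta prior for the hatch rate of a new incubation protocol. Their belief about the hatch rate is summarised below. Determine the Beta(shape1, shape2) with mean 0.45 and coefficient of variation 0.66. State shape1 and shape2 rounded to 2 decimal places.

shape1 = 0.81, shape2 = 0.99

σ = CV·μ = 0.66×0.45 = 0.29700, so σ² = 0.088209.
s+1 = μ(1−μ)/σ² = 0.2475/0.088209 = 2.8058, so s = shape1+shape2 = 1.8058.
shape1 = μs = 0.81, shape2 = (1−μ)s = 0.99.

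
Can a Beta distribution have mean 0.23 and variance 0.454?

For any Beta, Var(X) < E[X]·(1−E[X]).
Here μ(1−μ) = 0.23×0.77 = 0.1771, and 0.454 ≥ 0.1771.

No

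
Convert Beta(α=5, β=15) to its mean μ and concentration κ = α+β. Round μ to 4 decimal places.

μ = 0.2500, κ = 20

κ = α+β = 5+15 = 20; μ = α/κ = 5/20 = 0.2500.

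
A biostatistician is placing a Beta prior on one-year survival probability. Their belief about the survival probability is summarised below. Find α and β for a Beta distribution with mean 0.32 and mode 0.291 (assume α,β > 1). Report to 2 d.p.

With s = α+β: μ = α/s and mode = (α−1)/(s−2). Eliminating α = μs,
μs − 1 = m(s−2) ⇒ s(μ−m) = 1−2m ⇒ s = 0.418/0.029 = 14.4138.
So α = μs = 4.61, β = (1−μ)s = 9.80.

α = 4.61, β = 9.80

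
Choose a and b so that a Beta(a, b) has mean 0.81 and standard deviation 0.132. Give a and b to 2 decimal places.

Variance = 0.132² = 0.017424. The moment-matching identity a+b = μ(1−μ)/Var − 1 gives
a+b = 0.1539/0.017424 − 1 = 7.8326, so a = μ·7.8326 = 6.34 and b = (1−μ)·7.8326 = 1.49.

a = 6.34, b = 1.49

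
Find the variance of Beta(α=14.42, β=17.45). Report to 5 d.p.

Var = αβ/[(α+β)²(α+β+1)] = (14.42×17.45)/(31.87²×32.87) = 251.6290/33385.957103 = 0.00754.

0.00754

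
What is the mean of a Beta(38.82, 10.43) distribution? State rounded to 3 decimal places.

E[X] = α/(α+β) = 38.82/49.25 = 0.788.

0.788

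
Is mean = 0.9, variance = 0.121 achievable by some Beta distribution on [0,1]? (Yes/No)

A Beta with mean μ has variance μ(1−μ)/(α+β+1) < μ(1−μ).
Here μ(1−μ) = 0.9×0.1 = 0.09, and 0.121 ≥ 0.09.

No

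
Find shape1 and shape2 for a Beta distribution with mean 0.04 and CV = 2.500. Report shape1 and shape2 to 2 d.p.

σ = CV·μ = 2.500×0.04 = 0.10000, so σ² = 0.010000.
s+1 = μ(1−μ)/σ² = 0.0384/0.010000 = 3.8400, so s = shape1+shape2 = 2.8400.
shape1 = μs = 0.11, shape2 = (1−μ)s = 2.73.

shape1 = 0.11, shape2 = 2.73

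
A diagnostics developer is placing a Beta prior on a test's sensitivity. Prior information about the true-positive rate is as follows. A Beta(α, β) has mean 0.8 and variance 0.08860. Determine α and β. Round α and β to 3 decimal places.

α = 0.645, β = 0.161

Let s = α+β. The Beta variance is μ(1−μ)/(s+1).
So s+1 = μ(1−μ)/σ² = (0.8×0.2)/0.08860 = 0.16/0.08860 = 1.8059, giving s = 0.8059.
Then α = μs = 0.8×0.8059 = 0.645 and β = (1−μ)s = 0.2×0.8059 = 0.161.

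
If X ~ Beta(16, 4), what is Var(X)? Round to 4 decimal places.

μ = 16/20 = 0.800000; Var = μ(1−μ)/(α+β+1) = 0.1600000/21 = 0.0076.

0.0076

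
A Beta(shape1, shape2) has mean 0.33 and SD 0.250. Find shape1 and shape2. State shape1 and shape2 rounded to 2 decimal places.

First σ² = 0.062500. Setting shape1 = μn, shape2 = (1−μ)n with n = shape1+shape2,
μ(1−μ)/(n+1) = 0.062500 ⇒ n+1 = 0.2211/0.062500 = 3.5376 ⇒ n = 2.5376.
Hence shape1 = 0.33×2.5376 = 0.84, shape2 = 0.67×2.5376 = 1.70.

shape1 = 0.84, shape2 = 1.70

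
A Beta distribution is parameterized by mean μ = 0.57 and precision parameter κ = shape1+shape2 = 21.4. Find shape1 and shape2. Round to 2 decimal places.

shape1 = 12.20, shape2 = 9.20

Split κ in proportion μ : (1−μ): shape1 = 0.57·21.4 = 12.20, shape2 = 21.4 − 12.20 = 9.20.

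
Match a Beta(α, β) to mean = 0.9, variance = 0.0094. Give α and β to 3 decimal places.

Let s = α+β. The Beta variance is μ(1−μ)/(s+1).
So s+1 = μ(1−μ)/σ² = (0.9×0.1)/0.0094 = 0.09/0.0094 = 9.5745, giving s = 8.5745.
Then α = μs = 0.9×8.5745 = 7.717 and β = (1−μ)s = 0.1×8.5745 = 0.857.

α = 7.717, β = 0.857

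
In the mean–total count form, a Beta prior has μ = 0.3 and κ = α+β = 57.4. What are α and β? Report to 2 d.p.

α = 17.22, β = 40.18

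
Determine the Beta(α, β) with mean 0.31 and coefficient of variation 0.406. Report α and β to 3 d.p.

σ = CV·μ = 0.406×0.31 = 0.12586, so σ² = 0.015841.
s+1 = μ(1−μ)/σ² = 0.2139/0.015841 = 13.5032, so s = α+β = 12.5032.
α = μs = 3.876, β = (1−μ)s = 8.627.

α = 3.876, β = 8.627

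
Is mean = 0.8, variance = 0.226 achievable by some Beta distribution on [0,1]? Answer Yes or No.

The Beta variance bound is σ² < μ(1−μ).
Here μ(1−μ) = 0.8×0.2 = 0.16, and 0.226 ≥ 0.16.

No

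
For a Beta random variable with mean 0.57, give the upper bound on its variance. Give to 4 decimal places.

0.2451

For fixed mean μ the Beta variance is μ(1−μ)/(α+β+1), increasing as α+β decreases.
Its least upper bound (not attained) is μ(1−μ) = 0.57·0.43 = 0.2451.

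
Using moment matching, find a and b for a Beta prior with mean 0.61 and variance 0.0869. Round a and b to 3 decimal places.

a = 1.060, b = 0.678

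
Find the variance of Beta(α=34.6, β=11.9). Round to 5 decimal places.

0.00401

μ = 34.6/46.5 = 0.744086; Var = μ(1−μ)/(α+β+1) = 0.1904220/47.5 = 0.00401.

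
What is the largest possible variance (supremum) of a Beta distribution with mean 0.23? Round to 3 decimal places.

Var = μ(1−μ)/(α+β+1), which approaches μ(1−μ) as α+β → 0.
So the supremum is μ(1−μ) = 0.23×0.77 = 0.177.

0.177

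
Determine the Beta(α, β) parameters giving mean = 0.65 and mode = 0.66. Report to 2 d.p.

α = 20.80, β = 11.20

With s = α+β: μ = α/s and mode = (α−1)/(s−2). Eliminating α = μs,
μs − 1 = m(s−2) ⇒ s(μ−m) = 1−2m ⇒ s = -0.32/-0.01 = 32.0000.
So α = μs = 20.80, β = (1−μ)s = 11.20.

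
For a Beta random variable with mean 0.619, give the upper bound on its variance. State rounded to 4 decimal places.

0.2358

For fixed mean μ the Beta variance is μ(1−μ)/(α+β+1), increasing as α+β decreases.
Its least upper bound (not attained) is μ(1−μ) = 0.619·0.381 = 0.2358.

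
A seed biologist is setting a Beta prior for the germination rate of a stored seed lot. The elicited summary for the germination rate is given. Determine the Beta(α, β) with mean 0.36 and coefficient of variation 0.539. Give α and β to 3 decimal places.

Var = (CV·μ)² = (0.539×0.36)² = 0.037652.
α+β = μ(1−μ)/Var − 1 = 0.2304/0.037652 − 1 = 5.1193.
Thus α = 0.36·5.1193 = 1.843 and β = 0.64·5.1193 = 3.276.

α = 1.843, β = 3.276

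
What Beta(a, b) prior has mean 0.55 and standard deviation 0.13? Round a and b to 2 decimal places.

Variance = 0.13² = 0.0169. The moment-matching identity a+b = μ(1−μ)/Var − 1 gives
a+b = 0.2475/0.0169 − 1 = 13.6450, so a = μ·13.6450 = 7.50 and b = (1−μ)·13.6450 = 6.14.

a = 7.50, b = 6.14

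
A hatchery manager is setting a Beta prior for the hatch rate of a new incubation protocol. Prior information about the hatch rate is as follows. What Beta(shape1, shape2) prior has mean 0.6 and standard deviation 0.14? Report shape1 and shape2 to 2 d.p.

shape1 = 6.75, shape2 = 4.50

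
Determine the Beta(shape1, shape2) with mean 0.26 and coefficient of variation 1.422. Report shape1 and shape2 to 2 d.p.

Var = (CV·μ)² = (1.422×0.26)² = 0.136693.
shape1+shape2 = μ(1−μ)/Var − 1 = 0.1924/0.136693 − 1 = 0.4075.
Thus shape1 = 0.26·0.4075 = 0.11 and shape2 = 0.74·0.4075 = 0.30.

shape1 = 0.11, shape2 = 0.30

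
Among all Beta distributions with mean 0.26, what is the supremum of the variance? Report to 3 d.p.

For fixed mean μ the Beta variance is μ(1−μ)/(α+β+1), increasing as α+β decreases.
Its least upper bound (not attained) is μ(1−μ) = 0.26·0.74 = 0.192.

0.192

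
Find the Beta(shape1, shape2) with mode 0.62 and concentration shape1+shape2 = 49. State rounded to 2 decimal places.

shape1 = 30.14, shape2 = 18.86

Since the density peak of Beta(shape1,shape2) is at (shape1−1)/(shape1+shape2−2),
shape1 = 1 + 0.62(49−2) = 30.14 and shape2 = 49 − 30.14 = 18.86.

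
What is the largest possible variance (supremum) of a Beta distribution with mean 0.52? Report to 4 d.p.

0.2496

For fixed mean μ the Beta variance is μ(1−μ)/(α+β+1), increasing as α+β decreases.
Its least upper bound (not attained) is μ(1−μ) = 0.52·0.48 = 0.2496.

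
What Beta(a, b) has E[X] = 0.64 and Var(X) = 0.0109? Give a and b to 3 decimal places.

a = 12.888, b = 7.250

Write ν = a+b; then a = μν and Var = μ(1−μ)/(ν+1).
ν = μ(1−μ)/Var − 1 = 0.2304/0.0109 − 1 = 20.1376.
a = 0.64·20.1376 = 12.888, b = 0.36·20.1376 = 7.250.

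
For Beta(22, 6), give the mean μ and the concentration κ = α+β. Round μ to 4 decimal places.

κ = α+β = 22+6 = 28; μ = α/κ = 22/28 = 0.7857.

μ = 0.7857, κ = 28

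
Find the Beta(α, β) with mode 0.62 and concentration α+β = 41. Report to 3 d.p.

α = 25.180, β = 15.820

Mode = (α−1)/(κ−2) with κ = α+β, so α−1 = 0.62·39 = 24.180.
α = 25.180; β = κ − α = 15.820.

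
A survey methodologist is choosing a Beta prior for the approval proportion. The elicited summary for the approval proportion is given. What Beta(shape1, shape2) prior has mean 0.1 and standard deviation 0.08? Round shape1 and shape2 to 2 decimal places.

shape1 = 1.31, shape2 = 11.76

σ² = 0.08² = 0.0064.
With s = shape1+shape2, Var = μ(1−μ)/(s+1), so s+1 = (0.1×0.9)/0.0064 = 14.0625 and s = 13.0625.
shape1 = μs = 1.31, shape2 = (1−μ)s = 11.76.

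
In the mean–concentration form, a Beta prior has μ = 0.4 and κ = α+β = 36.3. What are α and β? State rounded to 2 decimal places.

α = 14.52, β = 21.78

α = μκ = 0.4×36.3 = 14.52 and β = (1−μ)κ = 0.6×36.3 = 21.78.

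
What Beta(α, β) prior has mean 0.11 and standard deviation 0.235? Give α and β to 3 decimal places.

α = 0.085, β = 0.688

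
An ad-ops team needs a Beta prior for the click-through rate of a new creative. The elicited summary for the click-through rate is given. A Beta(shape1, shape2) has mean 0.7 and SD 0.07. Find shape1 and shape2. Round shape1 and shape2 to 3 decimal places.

Variance = 0.07² = 0.0049. The moment-matching identity shape1+shape2 = μ(1−μ)/Var − 1 gives
shape1+shape2 = 0.21/0.0049 − 1 = 41.8571, so shape1 = μ·41.8571 = 29.300 and shape2 = (1−μ)·41.8571 = 12.557.

shape1 = 29.300, shape2 = 12.557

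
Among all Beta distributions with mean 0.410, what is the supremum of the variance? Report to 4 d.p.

0.2419

Var = μ(1−μ)/(α+β+1), which approaches μ(1−μ) as α+β → 0.
So the supremum is μ(1−μ) = 0.410×0.590 = 0.2419.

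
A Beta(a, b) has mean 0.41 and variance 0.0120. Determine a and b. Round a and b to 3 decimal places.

a = 7.855, b = 11.303

By moment matching, a+b = μ(1−μ)/σ² − 1 = (0.41·0.59)/0.0120 − 1 = 20.1583 − 1 = 19.1583.
Since a/(a+b) = μ, a = 0.41·19.1583 = 7.855 and b = 0.59·19.1583 = 11.303.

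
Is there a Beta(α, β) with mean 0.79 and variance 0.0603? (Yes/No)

A Beta with mean μ has variance μ(1−μ)/(α+β+1) < μ(1−μ).
Here μ(1−μ) = 0.79×0.21 = 0.1659, and 0.0603 < 0.1659.

Yes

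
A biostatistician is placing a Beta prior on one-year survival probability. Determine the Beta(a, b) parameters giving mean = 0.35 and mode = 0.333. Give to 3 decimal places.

Let s = a+b. Mean gives a = μs = 0.35s; mode gives (a−1)/(s−2) = 0.333.
Substituting: 0.35s − 1 = 0.333(s−2) = 0.333s − 0.666, so 0.017s = 0.334 and s = 19.6471.
Then a = 0.35×19.6471 = 6.876 and b = s−a = 12.771.

a = 6.876, b = 12.771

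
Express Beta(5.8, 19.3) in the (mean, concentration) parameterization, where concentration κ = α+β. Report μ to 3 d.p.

κ = α+β = 5.8+19.3 = 25.1; μ = α/κ = 5.8/25.1 = 0.231.

μ = 0.231, κ = 25.1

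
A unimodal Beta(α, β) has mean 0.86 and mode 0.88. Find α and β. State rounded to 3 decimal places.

α = 32.680, β = 5.320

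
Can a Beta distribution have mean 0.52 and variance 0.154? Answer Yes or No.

A Beta with mean μ has variance μ(1−μ)/(α+β+1) < μ(1−μ).
Here μ(1−μ) = 0.52×0.48 = 0.2496, and 0.154 < 0.2496.

Yes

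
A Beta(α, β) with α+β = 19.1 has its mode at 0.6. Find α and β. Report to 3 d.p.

α = 11.260, β = 7.840

For α,β>1 the mode is (α−1)/(α+β−2), so α = mode·(κ−2)+1 = 0.6×17.1+1 = 11.260.
And β = (1−mode)·(κ−2)+1 = 0.4×17.1+1 = 7.840.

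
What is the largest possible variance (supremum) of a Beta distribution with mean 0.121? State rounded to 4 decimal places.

For fixed mean μ the Beta variance is μ(1−μ)/(α+β+1), increasing as α+β decreases.
Its least upper bound (not attained) is μ(1−μ) = 0.121·0.879 = 0.1064.

0.1064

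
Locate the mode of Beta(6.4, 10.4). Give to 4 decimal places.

With α,β > 1, mode = (α−1)/(α+β−2) = 5.4/14.8 = 0.3649.

0.3649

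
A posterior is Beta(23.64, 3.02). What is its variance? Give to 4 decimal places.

μ = 23.64/26.66 = 0.886722; Var = μ(1−μ)/(α+β+1) = 0.1004463/27.66 = 0.0036.

0.0036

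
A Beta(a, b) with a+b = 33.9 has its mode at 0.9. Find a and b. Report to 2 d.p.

For a,b>1 the mode is (a−1)/(a+b−2), so a = mode·(κ−2)+1 = 0.9×31.9+1 = 29.71.
And b = (1−mode)·(κ−2)+1 = 0.1×31.9+1 = 4.19.

a = 29.71, b = 4.19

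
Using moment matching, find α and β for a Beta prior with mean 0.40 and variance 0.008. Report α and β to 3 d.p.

By moment matching, α+β = μ(1−μ)/σ² − 1 = (0.40·0.60)/0.008 − 1 = 30.0000 − 1 = 29.0000.
Since α/(α+β) = μ, α = 0.40·29.0000 = 11.600 and β = 0.60·29.0000 = 17.400.

α = 11.600, β = 17.400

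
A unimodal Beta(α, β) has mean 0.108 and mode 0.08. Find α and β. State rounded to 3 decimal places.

α = 3.240, β = 26.760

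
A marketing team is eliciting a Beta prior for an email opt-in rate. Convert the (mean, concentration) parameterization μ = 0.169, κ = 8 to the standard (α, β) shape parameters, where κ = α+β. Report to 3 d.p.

Split κ in proportion μ : (1−μ): α = 0.169·8 = 1.352, β = 8 − 1.352 = 6.648.

α = 1.352, β = 6.648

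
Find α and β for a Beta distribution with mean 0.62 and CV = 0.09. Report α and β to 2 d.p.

σ = CV·μ = 0.09×0.62 = 0.05580, so σ² = 0.003114.
s+1 = μ(1−μ)/σ² = 0.2356/0.003114 = 75.6671, so s = α+β = 74.6671.
α = μs = 46.29, β = (1−μ)s = 28.37.

α = 46.29, β = 28.37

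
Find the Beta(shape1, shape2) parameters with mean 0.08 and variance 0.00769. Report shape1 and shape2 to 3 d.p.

Let s = shape1+shape2. The Beta variance is μ(1−μ)/(s+1).
So s+1 = μ(1−μ)/σ² = (0.08×0.92)/0.00769 = 0.0736/0.00769 = 9.5709, giving s = 8.5709.
Then shape1 = μs = 0.08×8.5709 = 0.686 and shape2 = (1−μ)s = 0.92×8.5709 = 7.885.

shape1 = 0.686, shape2 = 7.885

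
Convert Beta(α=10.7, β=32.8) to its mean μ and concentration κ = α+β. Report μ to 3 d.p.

κ = α+β = 10.7+32.8 = 43.5; μ = α/κ = 10.7/43.5 = 0.246.

μ = 0.246, κ = 43.5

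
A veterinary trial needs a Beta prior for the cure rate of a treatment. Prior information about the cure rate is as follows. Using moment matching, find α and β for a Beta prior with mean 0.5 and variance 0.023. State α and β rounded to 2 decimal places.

Write ν = α+β; then α = μν and Var = μ(1−μ)/(ν+1).
ν = μ(1−μ)/Var − 1 = 0.25/0.023 − 1 = 9.8696.
α = 0.5·9.8696 = 4.93, β = 0.5·9.8696 = 4.93.

α = 4.93, β = 4.93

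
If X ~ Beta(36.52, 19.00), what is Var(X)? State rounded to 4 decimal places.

α+β = 55.52 and αβ = 693.8800, so Var = αβ/[(α+β)²(α+β+1)] = 693.8800/174221.227008 = 0.0040.

0.0040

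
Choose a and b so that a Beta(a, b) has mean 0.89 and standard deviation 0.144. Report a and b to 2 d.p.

a = 3.31, b = 0.41

First σ² = 0.020736. Setting a = μn, b = (1−μ)n with n = a+b,
μ(1−μ)/(n+1) = 0.020736 ⇒ n+1 = 0.0979/0.020736 = 4.7213 ⇒ n = 3.7213.
Hence a = 0.89×3.7213 = 3.31, b = 0.11×3.7213 = 0.41.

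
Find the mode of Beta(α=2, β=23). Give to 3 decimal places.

With α,β > 1, mode = (α−1)/(α+β−2) = 1/23 = 0.043.

0.043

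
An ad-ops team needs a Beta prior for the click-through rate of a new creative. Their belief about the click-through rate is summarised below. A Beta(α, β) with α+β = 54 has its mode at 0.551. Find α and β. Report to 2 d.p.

Since the density peak of Beta(α,β) is at (α−1)/(α+β−2),
α = 1 + 0.551(54−2) = 29.65 and β = 54 − 29.65 = 24.35.

α = 29.65, β = 24.35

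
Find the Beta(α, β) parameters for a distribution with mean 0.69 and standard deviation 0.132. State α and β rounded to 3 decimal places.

α = 7.781, β = 3.496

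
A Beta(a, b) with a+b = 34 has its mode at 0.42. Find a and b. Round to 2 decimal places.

a = 14.44, b = 19.56

For a,b>1 the mode is (a−1)/(a+b−2), so a = mode·(κ−2)+1 = 0.42×32+1 = 14.44.
And b = (1−mode)·(κ−2)+1 = 0.58×32+1 = 19.56.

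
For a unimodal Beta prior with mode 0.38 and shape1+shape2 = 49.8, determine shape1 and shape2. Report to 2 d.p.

shape1 = 19.16, shape2 = 30.64

For shape1,shape2>1 the mode is (shape1−1)/(shape1+shape2−2), so shape1 = mode·(κ−2)+1 = 0.38×47.8+1 = 19.16.
And shape2 = (1−mode)·(κ−2)+1 = 0.62×47.8+1 = 30.64.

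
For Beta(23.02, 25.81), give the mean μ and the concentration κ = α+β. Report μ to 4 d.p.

κ = α+β = 23.02+25.81 = 48.83; μ = α/κ = 23.02/48.83 = 0.4714.

μ = 0.4714, κ = 48.83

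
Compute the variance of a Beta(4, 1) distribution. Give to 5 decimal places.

μ = 4/5 = 0.800000; Var = μ(1−μ)/(α+β+1) = 0.1600000/6 = 0.02667.

0.02667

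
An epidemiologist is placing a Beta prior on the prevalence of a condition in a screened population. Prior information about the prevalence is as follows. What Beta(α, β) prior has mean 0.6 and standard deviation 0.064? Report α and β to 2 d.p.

Variance = 0.064² = 0.004096. The moment-matching identity α+β = μ(1−μ)/Var − 1 gives
α+β = 0.24/0.004096 − 1 = 57.5938, so α = μ·57.5938 = 34.56 and β = (1−μ)·57.5938 = 23.04.

α = 34.56, β = 23.04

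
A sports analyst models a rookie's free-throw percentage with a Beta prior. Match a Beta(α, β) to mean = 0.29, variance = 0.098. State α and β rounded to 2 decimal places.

α = 0.32, β = 0.78

Write ν = α+β; then α = μν and Var = μ(1−μ)/(ν+1).
ν = μ(1−μ)/Var − 1 = 0.2059/0.098 − 1 = 1.1010.
α = 0.29·1.1010 = 0.32, β = 0.71·1.1010 = 0.78.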